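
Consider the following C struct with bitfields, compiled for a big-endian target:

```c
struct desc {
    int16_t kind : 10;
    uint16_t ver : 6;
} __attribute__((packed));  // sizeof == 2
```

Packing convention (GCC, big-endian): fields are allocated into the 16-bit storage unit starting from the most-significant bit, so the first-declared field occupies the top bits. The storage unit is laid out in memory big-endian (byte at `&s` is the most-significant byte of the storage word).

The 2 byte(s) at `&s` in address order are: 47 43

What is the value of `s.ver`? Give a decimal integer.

[0]=0x47 [1]=0x43 (big-endian) → word 0x4743
kind [6+:10] = (word>>6) & 0x3ff = 285
ver [0+:6] = (word>>0) & 0x3f = 3  ←

3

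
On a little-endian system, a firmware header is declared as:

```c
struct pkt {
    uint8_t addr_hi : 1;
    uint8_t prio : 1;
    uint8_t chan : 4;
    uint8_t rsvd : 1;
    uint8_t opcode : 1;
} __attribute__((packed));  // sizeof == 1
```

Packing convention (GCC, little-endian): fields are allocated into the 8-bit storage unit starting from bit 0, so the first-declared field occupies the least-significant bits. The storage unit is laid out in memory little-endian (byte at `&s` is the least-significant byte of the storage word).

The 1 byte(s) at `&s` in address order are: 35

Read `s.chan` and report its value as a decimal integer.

[0]=0x35 (little-endian) → word 0x35
addr_hi:1 @ bit 0 → (0x35>>0)&0x1 = 0x1
prio:1 @ bit 1 → (0x35>>1)&0x1 = 0x0
chan:4 @ bit 2 → (0x35>>2)&0xf = 0xd  ←
rsvd:1 @ bit 6 → (0x35>>6)&0x1 = 0x0
opcode:1 @ bit 7 → (0x35>>7)&0x1 = 0x0

13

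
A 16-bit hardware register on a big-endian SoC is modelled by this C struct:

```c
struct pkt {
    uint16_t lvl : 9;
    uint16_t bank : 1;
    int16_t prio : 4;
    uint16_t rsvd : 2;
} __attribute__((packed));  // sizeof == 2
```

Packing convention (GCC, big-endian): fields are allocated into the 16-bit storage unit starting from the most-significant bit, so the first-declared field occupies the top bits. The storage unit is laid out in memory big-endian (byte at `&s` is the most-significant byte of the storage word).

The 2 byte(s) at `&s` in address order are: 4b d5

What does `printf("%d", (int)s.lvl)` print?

[0]=0x4b [1]=0xd5 (big-endian) → word 0x4bd5
lvl [7+:9] = (word>>7) & 0x1ff = 151  ←
bank [6+:1] = (word>>6) & 0x1 = 1
prio [2+:4] = (word>>2) & 0xf = 5
rsvd [0+:2] = (word>>0) & 0x3 = 1

151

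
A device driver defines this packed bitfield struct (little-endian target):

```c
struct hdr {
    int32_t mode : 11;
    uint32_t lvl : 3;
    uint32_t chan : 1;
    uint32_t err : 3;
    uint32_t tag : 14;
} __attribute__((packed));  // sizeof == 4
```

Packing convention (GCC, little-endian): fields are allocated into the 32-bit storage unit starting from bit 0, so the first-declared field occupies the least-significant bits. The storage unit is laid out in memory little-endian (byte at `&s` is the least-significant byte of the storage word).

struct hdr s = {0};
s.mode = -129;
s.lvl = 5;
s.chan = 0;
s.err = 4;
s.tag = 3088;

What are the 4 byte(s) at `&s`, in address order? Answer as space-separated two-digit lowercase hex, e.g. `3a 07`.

[0+:11] mode=-129 & 0x7ff = 0x77f; word=0x0000077f
[11+:3] lvl=5 & 0x7 = 0x5; word=0x00002f7f
[14+:1] chan=0 & 0x1 = 0x0; word=0x00002f7f
[15+:3] err=4 & 0x7 = 0x4; word=0x00022f7f
[18+:14] tag=3088 & 0x3fff = 0xc10; word=0x30422f7f
word = 0x30422f7f → little-endian bytes:
  [0]=0x7f  [1]=0x2f  [2]=0x42  [3]=0x30

7f 2f 42 30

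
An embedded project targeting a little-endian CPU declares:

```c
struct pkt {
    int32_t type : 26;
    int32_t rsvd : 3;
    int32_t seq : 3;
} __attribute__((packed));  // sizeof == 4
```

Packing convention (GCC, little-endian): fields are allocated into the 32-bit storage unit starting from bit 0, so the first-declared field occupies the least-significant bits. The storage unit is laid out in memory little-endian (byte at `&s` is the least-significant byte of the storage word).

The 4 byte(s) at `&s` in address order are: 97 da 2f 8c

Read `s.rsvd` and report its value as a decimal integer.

3

[0]=0x97 [1]=0xda [2]=0x2f [3]=0x8c (little-endian) → word 0x8c2fda97
type [0+:26] = (word>>0) & 0x3ffffff = 3136151
rsvd [26+:3] = (word>>26) & 0x7 = 3  ←
seq [29+:3] = (word>>29) & 0x7 = 4
rsvd signed 3b, MSB=0: value = 3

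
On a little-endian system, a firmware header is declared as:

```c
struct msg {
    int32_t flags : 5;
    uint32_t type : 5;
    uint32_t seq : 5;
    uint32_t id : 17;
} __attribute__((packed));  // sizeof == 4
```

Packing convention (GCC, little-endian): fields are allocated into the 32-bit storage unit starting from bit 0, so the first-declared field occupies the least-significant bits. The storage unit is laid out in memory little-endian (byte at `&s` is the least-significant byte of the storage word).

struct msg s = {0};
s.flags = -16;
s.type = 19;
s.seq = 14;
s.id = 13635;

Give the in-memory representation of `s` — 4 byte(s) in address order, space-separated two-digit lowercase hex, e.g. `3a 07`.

flags:5 = -16 → 0x10 << 0 → word 0x00000010
type:5 = 19 → 0x13 << 5 → word 0x00000270
seq:5 = 14 → 0xe << 10 → word 0x00003a70
id:17 = 13635 → 0x3543 << 15 → word 0x1aa1ba70
word = 0x1aa1ba70 → little-endian bytes:
  [0]=0x70  [1]=0xba  [2]=0xa1  [3]=0x1a

70 ba a1 1a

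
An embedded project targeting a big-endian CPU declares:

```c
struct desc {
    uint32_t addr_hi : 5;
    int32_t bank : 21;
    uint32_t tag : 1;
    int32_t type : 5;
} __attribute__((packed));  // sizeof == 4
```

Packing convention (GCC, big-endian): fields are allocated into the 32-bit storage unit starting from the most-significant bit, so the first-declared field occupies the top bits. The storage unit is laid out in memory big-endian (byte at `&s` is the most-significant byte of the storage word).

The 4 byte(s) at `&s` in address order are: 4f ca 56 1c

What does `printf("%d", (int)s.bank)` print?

[0]=0x4f [1]=0xca [2]=0x56 [3]=0x1c (big-endian) → word 0x4fca561c
addr_hi:5 @ bit 27 → (0x4fca561c>>27)&0x1f = 0x9
bank:21 @ bit 6 → (0x4fca561c>>6)&0x1fffff = 0x1f2958  ←
tag:1 @ bit 5 → (0x4fca561c>>5)&0x1 = 0x0
type:5 @ bit 0 → (0x4fca561c>>0)&0x1f = 0x1c
bank signed 21b, MSB=1: 2042200 - 2097152 = -54952

-54952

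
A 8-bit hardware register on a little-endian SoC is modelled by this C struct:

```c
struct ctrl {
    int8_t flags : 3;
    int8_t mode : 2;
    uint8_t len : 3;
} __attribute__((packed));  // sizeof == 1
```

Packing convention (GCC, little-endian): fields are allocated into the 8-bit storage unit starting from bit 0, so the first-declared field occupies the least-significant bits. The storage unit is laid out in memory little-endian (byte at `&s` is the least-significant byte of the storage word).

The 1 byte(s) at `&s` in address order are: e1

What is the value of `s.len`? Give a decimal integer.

7

[0]=0xe1 (little-endian) → word 0xe1
flags:3 @ bit 0 → (0xe1>>0)&0x7 = 0x1
mode:2 @ bit 3 → (0xe1>>3)&0x3 = 0x0
len:3 @ bit 5 → (0xe1>>5)&0x7 = 0x7  ←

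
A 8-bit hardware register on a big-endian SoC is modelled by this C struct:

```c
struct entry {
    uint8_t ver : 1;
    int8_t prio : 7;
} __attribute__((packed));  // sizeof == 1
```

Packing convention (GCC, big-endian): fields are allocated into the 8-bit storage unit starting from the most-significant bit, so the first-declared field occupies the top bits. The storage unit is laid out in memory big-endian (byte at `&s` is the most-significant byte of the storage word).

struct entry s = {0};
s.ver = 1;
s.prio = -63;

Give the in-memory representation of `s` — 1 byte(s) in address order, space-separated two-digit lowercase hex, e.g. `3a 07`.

ver (1b) val=1 bits=0x1 at bit 7: 0x80
prio (7b) val=-63 bits=0x41 at bit 0: 0xc1
word = 0xc1 → big-endian bytes:
  [0]=0xc1

c1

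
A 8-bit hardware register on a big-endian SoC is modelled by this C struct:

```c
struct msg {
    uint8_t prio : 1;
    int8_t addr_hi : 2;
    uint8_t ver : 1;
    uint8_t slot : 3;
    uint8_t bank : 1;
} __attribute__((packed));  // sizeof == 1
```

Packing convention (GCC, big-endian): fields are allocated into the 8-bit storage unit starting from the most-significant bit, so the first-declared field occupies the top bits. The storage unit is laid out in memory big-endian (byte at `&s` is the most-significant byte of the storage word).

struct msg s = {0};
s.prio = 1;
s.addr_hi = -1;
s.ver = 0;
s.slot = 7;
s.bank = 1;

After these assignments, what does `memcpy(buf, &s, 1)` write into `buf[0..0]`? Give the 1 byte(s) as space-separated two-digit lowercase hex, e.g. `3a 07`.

[7+:1] prio=1 & 0x1 = 0x1; word=0x80
[5+:2] addr_hi=-1 & 0x3 = 0x3; word=0xe0
[4+:1] ver=0 & 0x1 = 0x0; word=0xe0
[1+:3] slot=7 & 0x7 = 0x7; word=0xee
[0+:1] bank=1 & 0x1 = 0x1; word=0xef
word = 0xef → big-endian bytes:
  [0]=0xef

ef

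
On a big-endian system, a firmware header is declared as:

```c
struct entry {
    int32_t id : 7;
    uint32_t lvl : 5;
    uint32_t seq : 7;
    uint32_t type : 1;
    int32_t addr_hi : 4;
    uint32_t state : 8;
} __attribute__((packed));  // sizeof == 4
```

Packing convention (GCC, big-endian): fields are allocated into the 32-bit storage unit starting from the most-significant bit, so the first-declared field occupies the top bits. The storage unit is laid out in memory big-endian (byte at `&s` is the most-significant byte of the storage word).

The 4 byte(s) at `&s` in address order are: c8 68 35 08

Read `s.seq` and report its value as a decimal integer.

[0]=0xc8 [1]=0x68 [2]=0x35 [3]=0x08 (big-endian) → word 0xc8683508
id [25+:7] = (word>>25) & 0x7f = 100
lvl [20+:5] = (word>>20) & 0x1f = 6
seq [13+:7] = (word>>13) & 0x7f = 65  ←
type [12+:1] = (word>>12) & 0x1 = 1
addr_hi [8+:4] = (word>>8) & 0xf = 5
state [0+:8] = (word>>0) & 0xff = 8

65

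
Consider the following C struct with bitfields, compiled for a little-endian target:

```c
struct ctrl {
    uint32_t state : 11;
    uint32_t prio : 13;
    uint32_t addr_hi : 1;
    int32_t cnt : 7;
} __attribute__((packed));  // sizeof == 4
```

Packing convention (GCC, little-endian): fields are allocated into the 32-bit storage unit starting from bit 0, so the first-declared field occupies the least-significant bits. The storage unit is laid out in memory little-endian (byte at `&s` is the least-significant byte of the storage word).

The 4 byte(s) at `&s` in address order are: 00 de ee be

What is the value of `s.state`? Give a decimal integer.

[0]=0x00 [1]=0xde [2]=0xee [3]=0xbe (little-endian) → word 0xbeeede00
state [0+:11] = (word>>0) & 0x7ff = 1536  ←
prio [11+:13] = (word>>11) & 0x1fff = 7643
addr_hi [24+:1] = (word>>24) & 0x1 = 0
cnt [25+:7] = (word>>25) & 0x7f = 95

1536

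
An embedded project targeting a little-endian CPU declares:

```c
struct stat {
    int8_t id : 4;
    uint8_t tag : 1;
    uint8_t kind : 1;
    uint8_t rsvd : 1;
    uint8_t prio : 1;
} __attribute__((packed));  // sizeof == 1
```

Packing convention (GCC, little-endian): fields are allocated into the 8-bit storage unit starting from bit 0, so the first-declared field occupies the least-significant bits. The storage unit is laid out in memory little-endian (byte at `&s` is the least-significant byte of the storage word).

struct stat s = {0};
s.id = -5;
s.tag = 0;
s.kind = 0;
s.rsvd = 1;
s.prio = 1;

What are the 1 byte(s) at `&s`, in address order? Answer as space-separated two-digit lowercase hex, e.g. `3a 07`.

cb

id:4 = -5 → 0xb << 0 → word 0x0b
tag:1 = 0 → 0x0 << 4 → word 0x0b
kind:1 = 0 → 0x0 << 5 → word 0x0b
rsvd:1 = 1 → 0x1 << 6 → word 0x4b
prio:1 = 1 → 0x1 << 7 → word 0xcb
word = 0xcb → little-endian bytes:
  [0]=0xcb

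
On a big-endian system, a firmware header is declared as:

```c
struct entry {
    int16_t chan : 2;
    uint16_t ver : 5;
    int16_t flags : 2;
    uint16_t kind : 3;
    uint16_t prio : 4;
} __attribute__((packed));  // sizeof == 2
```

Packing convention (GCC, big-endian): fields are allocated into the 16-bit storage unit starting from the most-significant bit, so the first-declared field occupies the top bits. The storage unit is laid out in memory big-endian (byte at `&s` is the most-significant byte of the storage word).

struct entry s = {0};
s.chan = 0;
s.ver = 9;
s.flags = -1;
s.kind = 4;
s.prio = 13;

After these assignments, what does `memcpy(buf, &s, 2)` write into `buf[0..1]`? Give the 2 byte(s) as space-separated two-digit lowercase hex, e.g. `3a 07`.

[14+:2] chan=0 & 0x3 = 0x0; word=0x0000
[9+:5] ver=9 & 0x1f = 0x9; word=0x1200
[7+:2] flags=-1 & 0x3 = 0x3; word=0x1380
[4+:3] kind=4 & 0x7 = 0x4; word=0x13c0
[0+:4] prio=13 & 0xf = 0xd; word=0x13cd
word = 0x13cd → big-endian bytes:
  [0]=0x13  [1]=0xcd

13 cd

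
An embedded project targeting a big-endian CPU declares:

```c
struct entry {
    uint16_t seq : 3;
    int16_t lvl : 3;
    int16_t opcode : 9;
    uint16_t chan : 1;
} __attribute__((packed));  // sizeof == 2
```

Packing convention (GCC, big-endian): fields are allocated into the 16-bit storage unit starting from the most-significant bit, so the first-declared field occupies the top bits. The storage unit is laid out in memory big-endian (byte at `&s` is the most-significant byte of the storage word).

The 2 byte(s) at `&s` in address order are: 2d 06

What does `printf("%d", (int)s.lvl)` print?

3

[0]=0x2d [1]=0x06 (big-endian) → word 0x2d06
seq [13+:3] = (word>>13) & 0x7 = 1
lvl [10+:3] = (word>>10) & 0x7 = 3  ←
opcode [1+:9] = (word>>1) & 0x1ff = 131
chan [0+:1] = (word>>0) & 0x1 = 0
lvl signed 3b, MSB=0: value = 3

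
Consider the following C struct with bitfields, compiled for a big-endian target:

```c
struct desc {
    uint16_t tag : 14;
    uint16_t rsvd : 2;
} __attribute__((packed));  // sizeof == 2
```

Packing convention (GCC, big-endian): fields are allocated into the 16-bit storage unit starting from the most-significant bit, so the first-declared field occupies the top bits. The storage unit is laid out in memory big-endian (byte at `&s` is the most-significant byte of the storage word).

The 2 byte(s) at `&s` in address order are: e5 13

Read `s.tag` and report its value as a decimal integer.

[0]=0xe5 [1]=0x13 (big-endian) → word 0xe513
tag [2+:14] = (word>>2) & 0x3fff = 14660  ←
rsvd [0+:2] = (word>>0) & 0x3 = 3

14660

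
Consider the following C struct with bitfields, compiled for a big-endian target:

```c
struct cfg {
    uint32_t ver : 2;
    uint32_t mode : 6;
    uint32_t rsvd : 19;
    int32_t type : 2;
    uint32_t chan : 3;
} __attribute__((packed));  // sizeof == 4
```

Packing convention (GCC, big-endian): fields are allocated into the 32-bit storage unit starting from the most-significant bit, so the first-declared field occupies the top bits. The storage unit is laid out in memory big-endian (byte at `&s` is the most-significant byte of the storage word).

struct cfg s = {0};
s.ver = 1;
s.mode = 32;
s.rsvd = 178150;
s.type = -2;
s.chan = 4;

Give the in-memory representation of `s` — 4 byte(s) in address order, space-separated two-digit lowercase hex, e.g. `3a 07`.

60 56 fc d4

ver:2 = 1 → 0x1 << 30 → word 0x40000000
mode:6 = 32 → 0x20 << 24 → word 0x60000000
rsvd:19 = 178150 → 0x2b7e6 << 5 → word 0x6056fcc0
type:2 = -2 → 0x2 << 3 → word 0x6056fcd0
chan:3 = 4 → 0x4 << 0 → word 0x6056fcd4
word = 0x6056fcd4 → big-endian bytes:
  [0]=0x60  [1]=0x56  [2]=0xfc  [3]=0xd4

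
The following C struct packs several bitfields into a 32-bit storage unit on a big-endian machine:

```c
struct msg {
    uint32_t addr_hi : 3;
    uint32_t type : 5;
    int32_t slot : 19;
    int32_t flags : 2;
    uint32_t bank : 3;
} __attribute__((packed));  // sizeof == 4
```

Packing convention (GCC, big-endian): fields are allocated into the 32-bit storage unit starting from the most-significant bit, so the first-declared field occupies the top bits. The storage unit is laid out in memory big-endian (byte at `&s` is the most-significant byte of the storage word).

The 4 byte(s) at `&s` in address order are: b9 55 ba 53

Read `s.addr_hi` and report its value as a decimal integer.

[0]=0xb9 [1]=0x55 [2]=0xba [3]=0x53 (big-endian) → word 0xb955ba53
addr_hi [29+:3] = (word>>29) & 0x7 = 5  ←
type [24+:5] = (word>>24) & 0x1f = 25
slot [5+:19] = (word>>5) & 0x7ffff = 175570
flags [3+:2] = (word>>3) & 0x3 = 2
bank [0+:3] = (word>>0) & 0x7 = 3

5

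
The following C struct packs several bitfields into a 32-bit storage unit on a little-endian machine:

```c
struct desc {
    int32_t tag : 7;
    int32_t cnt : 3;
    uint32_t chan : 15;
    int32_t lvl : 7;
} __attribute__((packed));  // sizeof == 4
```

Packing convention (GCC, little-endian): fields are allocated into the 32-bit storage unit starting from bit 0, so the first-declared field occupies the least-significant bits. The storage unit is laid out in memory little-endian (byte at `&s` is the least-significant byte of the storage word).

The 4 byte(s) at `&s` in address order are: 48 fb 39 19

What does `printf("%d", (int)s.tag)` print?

-56

[0]=0x48 [1]=0xfb [2]=0x39 [3]=0x19 (little-endian) → word 0x1939fb48
tag [0+:7] = (word>>0) & 0x7f = 72  ←
cnt [7+:3] = (word>>7) & 0x7 = 6
chan [10+:15] = (word>>10) & 0x7fff = 20094
lvl [25+:7] = (word>>25) & 0x7f = 12
tag signed 7b, MSB=1: 72 - 128 = -56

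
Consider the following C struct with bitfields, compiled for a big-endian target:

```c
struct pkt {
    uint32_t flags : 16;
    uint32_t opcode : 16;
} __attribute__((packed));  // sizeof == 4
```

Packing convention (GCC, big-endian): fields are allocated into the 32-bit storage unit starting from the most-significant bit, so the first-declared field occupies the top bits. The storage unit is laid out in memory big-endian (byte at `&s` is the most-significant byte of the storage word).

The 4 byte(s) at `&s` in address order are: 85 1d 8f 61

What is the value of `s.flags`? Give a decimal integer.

[0]=0x85 [1]=0x1d [2]=0x8f [3]=0x61 (big-endian) → word 0x851d8f61
flags:16 @ bit 16 → (0x851d8f61>>16)&0xffff = 0x851d  ←
opcode:16 @ bit 0 → (0x851d8f61>>0)&0xffff = 0x8f61

34077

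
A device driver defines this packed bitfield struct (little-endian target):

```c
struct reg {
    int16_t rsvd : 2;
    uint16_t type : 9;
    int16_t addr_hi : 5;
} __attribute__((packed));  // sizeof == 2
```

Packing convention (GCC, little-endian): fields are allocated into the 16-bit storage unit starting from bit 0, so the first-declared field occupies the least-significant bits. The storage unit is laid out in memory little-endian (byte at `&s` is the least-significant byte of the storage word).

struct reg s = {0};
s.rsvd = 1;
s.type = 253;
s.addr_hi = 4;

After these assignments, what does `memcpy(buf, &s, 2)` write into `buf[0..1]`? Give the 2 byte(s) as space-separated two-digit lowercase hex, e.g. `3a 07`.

f5 23

rsvd (2b) val=1 bits=0x1 at bit 0: 0x0001
type (9b) val=253 bits=0xfd at bit 2: 0x03f5
addr_hi (5b) val=4 bits=0x4 at bit 11: 0x23f5
word = 0x23f5 → little-endian bytes:
  [0]=0xf5  [1]=0x23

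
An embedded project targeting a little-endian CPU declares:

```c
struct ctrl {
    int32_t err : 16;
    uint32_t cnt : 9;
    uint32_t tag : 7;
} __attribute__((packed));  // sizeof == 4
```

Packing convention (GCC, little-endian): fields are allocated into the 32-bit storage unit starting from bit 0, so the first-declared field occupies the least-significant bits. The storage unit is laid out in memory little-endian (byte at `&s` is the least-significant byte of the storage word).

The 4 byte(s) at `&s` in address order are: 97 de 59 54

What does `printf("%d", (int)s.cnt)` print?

[0]=0x97 [1]=0xde [2]=0x59 [3]=0x54 (little-endian) → word 0x5459de97
err [0+:16] = (word>>0) & 0xffff = 56983
cnt [16+:9] = (word>>16) & 0x1ff = 89  ←
tag [25+:7] = (word>>25) & 0x7f = 42

89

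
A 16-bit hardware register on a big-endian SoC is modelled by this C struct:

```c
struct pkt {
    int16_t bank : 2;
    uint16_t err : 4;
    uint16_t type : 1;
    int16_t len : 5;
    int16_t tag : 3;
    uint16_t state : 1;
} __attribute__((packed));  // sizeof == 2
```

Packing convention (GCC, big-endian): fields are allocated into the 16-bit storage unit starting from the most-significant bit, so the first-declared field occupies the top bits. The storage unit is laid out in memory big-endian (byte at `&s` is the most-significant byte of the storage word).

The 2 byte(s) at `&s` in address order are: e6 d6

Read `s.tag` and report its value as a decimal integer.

3

[0]=0xe6 [1]=0xd6 (big-endian) → word 0xe6d6
bank [14+:2] = (word>>14) & 0x3 = 3
err [10+:4] = (word>>10) & 0xf = 9
type [9+:1] = (word>>9) & 0x1 = 1
len [4+:5] = (word>>4) & 0x1f = 13
tag [1+:3] = (word>>1) & 0x7 = 3  ←
state [0+:1] = (word>>0) & 0x1 = 0
tag signed 3b, MSB=0: value = 3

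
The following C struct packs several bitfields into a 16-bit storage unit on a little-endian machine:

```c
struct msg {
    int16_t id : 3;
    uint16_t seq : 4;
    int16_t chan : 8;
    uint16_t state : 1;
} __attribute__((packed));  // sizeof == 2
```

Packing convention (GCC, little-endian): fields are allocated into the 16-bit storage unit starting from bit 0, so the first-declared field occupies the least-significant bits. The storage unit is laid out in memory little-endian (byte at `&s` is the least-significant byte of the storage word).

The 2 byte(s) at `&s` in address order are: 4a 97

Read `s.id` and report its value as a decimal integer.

2

[0]=0x4a [1]=0x97 (little-endian) → word 0x974a
id:3 @ bit 0 → (0x974a>>0)&0x7 = 0x2  ←
seq:4 @ bit 3 → (0x974a>>3)&0xf = 0x9
chan:8 @ bit 7 → (0x974a>>7)&0xff = 0x2e
state:1 @ bit 15 → (0x974a>>15)&0x1 = 0x1
id signed 3b, MSB=0: value = 2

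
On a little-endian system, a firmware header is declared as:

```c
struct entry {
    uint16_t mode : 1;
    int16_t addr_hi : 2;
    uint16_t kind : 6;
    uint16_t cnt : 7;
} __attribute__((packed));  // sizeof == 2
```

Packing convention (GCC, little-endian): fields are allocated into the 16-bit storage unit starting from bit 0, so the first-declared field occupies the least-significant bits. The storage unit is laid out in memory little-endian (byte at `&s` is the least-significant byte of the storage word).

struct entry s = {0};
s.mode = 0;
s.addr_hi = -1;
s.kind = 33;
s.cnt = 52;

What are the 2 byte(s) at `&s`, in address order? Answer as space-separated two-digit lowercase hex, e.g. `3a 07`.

mode (1b) val=0 bits=0x0 at bit 0: 0x0000
addr_hi (2b) val=-1 bits=0x3 at bit 1: 0x0006
kind (6b) val=33 bits=0x21 at bit 3: 0x010e
cnt (7b) val=52 bits=0x34 at bit 9: 0x690e
word = 0x690e → little-endian bytes:
  [0]=0x0e  [1]=0x69

0e 69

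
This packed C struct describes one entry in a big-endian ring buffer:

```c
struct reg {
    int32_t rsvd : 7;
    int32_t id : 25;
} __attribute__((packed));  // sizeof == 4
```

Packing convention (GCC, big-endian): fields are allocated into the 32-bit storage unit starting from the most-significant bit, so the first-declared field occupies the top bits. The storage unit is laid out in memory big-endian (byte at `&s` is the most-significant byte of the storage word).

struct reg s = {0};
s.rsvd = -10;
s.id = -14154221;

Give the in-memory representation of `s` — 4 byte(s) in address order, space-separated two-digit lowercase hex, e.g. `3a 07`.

rsvd:7 = -10 → 0x76 << 25 → word 0xec000000
id:25 = -14154221 → 0x1280613 << 0 → word 0xed280613
word = 0xed280613 → big-endian bytes:
  [0]=0xed  [1]=0x28  [2]=0x06  [3]=0x13

ed 28 06 13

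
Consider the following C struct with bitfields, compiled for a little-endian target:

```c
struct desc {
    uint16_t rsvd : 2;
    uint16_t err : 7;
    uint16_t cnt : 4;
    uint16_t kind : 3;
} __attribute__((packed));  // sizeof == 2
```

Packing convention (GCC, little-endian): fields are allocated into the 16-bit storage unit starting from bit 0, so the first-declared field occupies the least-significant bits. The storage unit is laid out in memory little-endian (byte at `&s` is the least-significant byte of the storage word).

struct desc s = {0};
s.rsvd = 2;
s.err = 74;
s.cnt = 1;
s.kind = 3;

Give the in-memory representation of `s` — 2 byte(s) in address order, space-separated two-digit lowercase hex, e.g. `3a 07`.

2a 63

rsvd:2 = 2 → 0x2 << 0 → word 0x0002
err:7 = 74 → 0x4a << 2 → word 0x012a
cnt:4 = 1 → 0x1 << 9 → word 0x032a
kind:3 = 3 → 0x3 << 13 → word 0x632a
word = 0x632a → little-endian bytes:
  [0]=0x2a  [1]=0x63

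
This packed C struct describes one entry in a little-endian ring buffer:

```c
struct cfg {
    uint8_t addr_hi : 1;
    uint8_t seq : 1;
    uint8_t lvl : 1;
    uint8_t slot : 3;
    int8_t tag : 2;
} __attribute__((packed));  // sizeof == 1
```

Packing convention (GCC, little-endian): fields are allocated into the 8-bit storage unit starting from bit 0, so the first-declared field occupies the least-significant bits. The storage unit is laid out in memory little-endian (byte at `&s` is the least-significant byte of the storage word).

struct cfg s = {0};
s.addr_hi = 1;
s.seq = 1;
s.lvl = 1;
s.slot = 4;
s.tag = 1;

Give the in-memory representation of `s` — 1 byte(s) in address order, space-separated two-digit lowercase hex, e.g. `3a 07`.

[0+:1] addr_hi=1 & 0x1 = 0x1; word=0x01
[1+:1] seq=1 & 0x1 = 0x1; word=0x03
[2+:1] lvl=1 & 0x1 = 0x1; word=0x07
[3+:3] slot=4 & 0x7 = 0x4; word=0x27
[6+:2] tag=1 & 0x3 = 0x1; word=0x67
word = 0x67 → little-endian bytes:
  [0]=0x67

67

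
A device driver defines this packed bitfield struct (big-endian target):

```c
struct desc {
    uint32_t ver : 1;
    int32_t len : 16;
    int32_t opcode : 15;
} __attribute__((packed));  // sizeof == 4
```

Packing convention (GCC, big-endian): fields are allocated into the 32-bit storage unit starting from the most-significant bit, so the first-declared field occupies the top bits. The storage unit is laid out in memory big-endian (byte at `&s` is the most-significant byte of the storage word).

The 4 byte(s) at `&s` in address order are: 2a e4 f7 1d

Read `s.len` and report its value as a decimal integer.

21961

[0]=0x2a [1]=0xe4 [2]=0xf7 [3]=0x1d (big-endian) → word 0x2ae4f71d
ver:1 @ bit 31 → (0x2ae4f71d>>31)&0x1 = 0x0
len:16 @ bit 15 → (0x2ae4f71d>>15)&0xffff = 0x55c9  ←
opcode:15 @ bit 0 → (0x2ae4f71d>>0)&0x7fff = 0x771d
len signed 16b, MSB=0: value = 21961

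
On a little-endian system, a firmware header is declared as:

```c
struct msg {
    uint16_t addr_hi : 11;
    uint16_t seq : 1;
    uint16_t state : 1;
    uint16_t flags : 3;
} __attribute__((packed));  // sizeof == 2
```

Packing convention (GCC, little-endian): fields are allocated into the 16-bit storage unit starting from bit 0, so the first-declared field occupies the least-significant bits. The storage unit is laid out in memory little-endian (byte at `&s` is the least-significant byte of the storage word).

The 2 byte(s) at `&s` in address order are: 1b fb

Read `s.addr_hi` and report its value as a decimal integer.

795

[0]=0x1b [1]=0xfb (little-endian) → word 0xfb1b
addr_hi [0+:11] = (word>>0) & 0x7ff = 795  ←
seq [11+:1] = (word>>11) & 0x1 = 1
state [12+:1] = (word>>12) & 0x1 = 1
flags [13+:3] = (word>>13) & 0x7 = 7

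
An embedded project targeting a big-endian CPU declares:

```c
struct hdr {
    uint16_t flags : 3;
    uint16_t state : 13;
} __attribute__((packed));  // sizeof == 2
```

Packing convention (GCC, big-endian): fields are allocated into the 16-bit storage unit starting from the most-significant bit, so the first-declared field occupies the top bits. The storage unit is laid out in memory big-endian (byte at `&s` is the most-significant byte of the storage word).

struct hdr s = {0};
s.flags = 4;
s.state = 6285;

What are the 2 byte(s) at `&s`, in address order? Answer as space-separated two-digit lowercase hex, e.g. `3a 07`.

98 8d

flags (3b) val=4 bits=0x4 at bit 13: 0x8000
state (13b) val=6285 bits=0x188d at bit 0: 0x988d
word = 0x988d → big-endian bytes:
  [0]=0x98  [1]=0x8d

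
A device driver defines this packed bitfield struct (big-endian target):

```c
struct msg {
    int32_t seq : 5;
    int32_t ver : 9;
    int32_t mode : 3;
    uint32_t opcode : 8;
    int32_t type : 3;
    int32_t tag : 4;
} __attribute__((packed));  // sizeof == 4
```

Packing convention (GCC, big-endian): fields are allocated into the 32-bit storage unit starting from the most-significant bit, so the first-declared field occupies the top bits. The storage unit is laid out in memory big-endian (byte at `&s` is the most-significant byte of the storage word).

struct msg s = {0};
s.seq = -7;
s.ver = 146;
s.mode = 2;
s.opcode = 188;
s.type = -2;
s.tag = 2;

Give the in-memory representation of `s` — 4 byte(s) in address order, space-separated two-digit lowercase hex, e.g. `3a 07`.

seq:5 = -7 → 0x19 << 27 → word 0xc8000000
ver:9 = 146 → 0x92 << 18 → word 0xca480000
mode:3 = 2 → 0x2 << 15 → word 0xca490000
opcode:8 = 188 → 0xbc << 7 → word 0xca495e00
type:3 = -2 → 0x6 << 4 → word 0xca495e60
tag:4 = 2 → 0x2 << 0 → word 0xca495e62
word = 0xca495e62 → big-endian bytes:
  [0]=0xca  [1]=0x49  [2]=0x5e  [3]=0x62

ca 49 5e 62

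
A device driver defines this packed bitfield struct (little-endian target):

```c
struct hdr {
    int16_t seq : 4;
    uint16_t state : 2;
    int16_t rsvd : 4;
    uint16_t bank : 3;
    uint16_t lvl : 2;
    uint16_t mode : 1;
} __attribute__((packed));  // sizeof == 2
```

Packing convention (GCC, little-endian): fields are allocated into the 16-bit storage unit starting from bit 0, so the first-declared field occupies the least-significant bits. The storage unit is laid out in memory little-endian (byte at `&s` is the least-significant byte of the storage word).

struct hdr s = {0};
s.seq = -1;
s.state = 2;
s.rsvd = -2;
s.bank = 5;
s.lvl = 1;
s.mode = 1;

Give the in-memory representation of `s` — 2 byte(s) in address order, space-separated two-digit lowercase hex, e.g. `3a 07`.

[0+:4] seq=-1 & 0xf = 0xf; word=0x000f
[4+:2] state=2 & 0x3 = 0x2; word=0x002f
[6+:4] rsvd=-2 & 0xf = 0xe; word=0x03af
[10+:3] bank=5 & 0x7 = 0x5; word=0x17af
[13+:2] lvl=1 & 0x3 = 0x1; word=0x37af
[15+:1] mode=1 & 0x1 = 0x1; word=0xb7af
word = 0xb7af → little-endian bytes:
  [0]=0xaf  [1]=0xb7

af b7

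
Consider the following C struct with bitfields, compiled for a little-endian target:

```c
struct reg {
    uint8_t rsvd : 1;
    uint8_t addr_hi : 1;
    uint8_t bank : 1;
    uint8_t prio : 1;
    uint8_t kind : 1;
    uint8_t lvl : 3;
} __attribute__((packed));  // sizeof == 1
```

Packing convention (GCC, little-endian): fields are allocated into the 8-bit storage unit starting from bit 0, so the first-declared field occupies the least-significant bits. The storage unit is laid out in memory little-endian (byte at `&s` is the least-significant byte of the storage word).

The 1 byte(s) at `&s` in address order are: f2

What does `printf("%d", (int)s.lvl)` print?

[0]=0xf2 (little-endian) → word 0xf2
rsvd:1 @ bit 0 → (0xf2>>0)&0x1 = 0x0
addr_hi:1 @ bit 1 → (0xf2>>1)&0x1 = 0x1
bank:1 @ bit 2 → (0xf2>>2)&0x1 = 0x0
prio:1 @ bit 3 → (0xf2>>3)&0x1 = 0x0
kind:1 @ bit 4 → (0xf2>>4)&0x1 = 0x1
lvl:3 @ bit 5 → (0xf2>>5)&0x7 = 0x7  ←

7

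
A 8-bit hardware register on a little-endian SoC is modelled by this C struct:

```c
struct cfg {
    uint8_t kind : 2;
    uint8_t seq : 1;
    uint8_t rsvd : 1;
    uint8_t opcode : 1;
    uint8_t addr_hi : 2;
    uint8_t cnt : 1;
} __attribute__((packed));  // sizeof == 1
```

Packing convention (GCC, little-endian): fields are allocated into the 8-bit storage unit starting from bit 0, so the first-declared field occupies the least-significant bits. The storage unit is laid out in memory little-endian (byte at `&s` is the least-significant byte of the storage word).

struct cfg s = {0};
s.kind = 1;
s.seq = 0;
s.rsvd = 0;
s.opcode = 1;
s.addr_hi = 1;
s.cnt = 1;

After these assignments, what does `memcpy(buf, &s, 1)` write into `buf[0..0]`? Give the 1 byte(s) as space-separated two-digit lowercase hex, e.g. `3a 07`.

b1

kind:2 = 1 → 0x1 << 0 → word 0x01
seq:1 = 0 → 0x0 << 2 → word 0x01
rsvd:1 = 0 → 0x0 << 3 → word 0x01
opcode:1 = 1 → 0x1 << 4 → word 0x11
addr_hi:2 = 1 → 0x1 << 5 → word 0x31
cnt:1 = 1 → 0x1 << 7 → word 0xb1
word = 0xb1 → little-endian bytes:
  [0]=0xb1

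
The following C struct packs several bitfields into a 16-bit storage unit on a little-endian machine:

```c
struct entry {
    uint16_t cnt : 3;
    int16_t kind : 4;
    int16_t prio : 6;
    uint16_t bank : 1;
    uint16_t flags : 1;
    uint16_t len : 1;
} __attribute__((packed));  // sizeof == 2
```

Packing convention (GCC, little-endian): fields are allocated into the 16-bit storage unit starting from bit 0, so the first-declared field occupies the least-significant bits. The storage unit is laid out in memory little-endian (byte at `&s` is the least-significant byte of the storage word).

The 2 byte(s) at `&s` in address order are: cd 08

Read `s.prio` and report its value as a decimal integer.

[0]=0xcd [1]=0x08 (little-endian) → word 0x08cd
cnt:3 @ bit 0 → (0x08cd>>0)&0x7 = 0x5
kind:4 @ bit 3 → (0x08cd>>3)&0xf = 0x9
prio:6 @ bit 7 → (0x08cd>>7)&0x3f = 0x11  ←
bank:1 @ bit 13 → (0x08cd>>13)&0x1 = 0x0
flags:1 @ bit 14 → (0x08cd>>14)&0x1 = 0x0
len:1 @ bit 15 → (0x08cd>>15)&0x1 = 0x0
prio signed 6b, MSB=0: value = 17

17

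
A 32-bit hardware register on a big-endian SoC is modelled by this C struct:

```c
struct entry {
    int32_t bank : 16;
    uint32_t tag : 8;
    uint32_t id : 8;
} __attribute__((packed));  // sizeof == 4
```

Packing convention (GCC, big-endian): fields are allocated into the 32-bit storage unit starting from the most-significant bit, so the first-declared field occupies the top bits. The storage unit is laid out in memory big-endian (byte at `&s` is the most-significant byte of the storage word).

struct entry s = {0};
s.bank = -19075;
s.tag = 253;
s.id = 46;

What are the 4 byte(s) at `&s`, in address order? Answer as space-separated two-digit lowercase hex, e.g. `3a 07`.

b5 7d fd 2e

bank:16 = -19075 → 0xb57d << 16 → word 0xb57d0000
tag:8 = 253 → 0xfd << 8 → word 0xb57dfd00
id:8 = 46 → 0x2e << 0 → word 0xb57dfd2e
word = 0xb57dfd2e → big-endian bytes:
  [0]=0xb5  [1]=0x7d  [2]=0xfd  [3]=0x2e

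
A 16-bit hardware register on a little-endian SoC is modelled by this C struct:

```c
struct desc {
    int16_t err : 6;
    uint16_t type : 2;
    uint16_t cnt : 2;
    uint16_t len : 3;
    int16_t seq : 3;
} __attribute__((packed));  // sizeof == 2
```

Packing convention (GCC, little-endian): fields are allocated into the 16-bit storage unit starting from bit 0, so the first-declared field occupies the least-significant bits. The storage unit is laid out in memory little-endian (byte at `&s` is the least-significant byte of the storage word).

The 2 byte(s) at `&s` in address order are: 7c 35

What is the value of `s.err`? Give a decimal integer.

[0]=0x7c [1]=0x35 (little-endian) → word 0x357c
err [0+:6] = (word>>0) & 0x3f = 60  ←
type [6+:2] = (word>>6) & 0x3 = 1
cnt [8+:2] = (word>>8) & 0x3 = 1
len [10+:3] = (word>>10) & 0x7 = 5
seq [13+:3] = (word>>13) & 0x7 = 1
err signed 6b, MSB=1: 60 - 64 = -4

-4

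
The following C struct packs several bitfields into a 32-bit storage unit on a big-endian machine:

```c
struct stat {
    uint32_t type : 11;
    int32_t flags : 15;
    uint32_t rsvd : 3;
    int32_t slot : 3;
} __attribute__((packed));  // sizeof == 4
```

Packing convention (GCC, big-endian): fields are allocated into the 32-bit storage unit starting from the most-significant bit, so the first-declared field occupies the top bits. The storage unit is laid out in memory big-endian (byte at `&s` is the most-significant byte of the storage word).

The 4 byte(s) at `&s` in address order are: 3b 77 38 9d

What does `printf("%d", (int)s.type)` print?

475

[0]=0x3b [1]=0x77 [2]=0x38 [3]=0x9d (big-endian) → word 0x3b77389d
type:11 @ bit 21 → (0x3b77389d>>21)&0x7ff = 0x1db  ←
flags:15 @ bit 6 → (0x3b77389d>>6)&0x7fff = 0x5ce2
rsvd:3 @ bit 3 → (0x3b77389d>>3)&0x7 = 0x3
slot:3 @ bit 0 → (0x3b77389d>>0)&0x7 = 0x5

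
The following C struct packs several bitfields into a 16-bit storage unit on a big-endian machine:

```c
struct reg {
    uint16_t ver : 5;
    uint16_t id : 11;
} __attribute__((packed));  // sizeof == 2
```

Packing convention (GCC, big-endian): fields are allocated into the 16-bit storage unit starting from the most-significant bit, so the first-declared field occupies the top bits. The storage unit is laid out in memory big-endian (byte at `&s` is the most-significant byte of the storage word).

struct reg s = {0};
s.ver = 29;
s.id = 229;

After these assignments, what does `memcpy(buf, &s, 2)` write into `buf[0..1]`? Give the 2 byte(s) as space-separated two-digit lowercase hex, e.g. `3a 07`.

e8 e5

[11+:5] ver=29 & 0x1f = 0x1d; word=0xe800
[0+:11] id=229 & 0x7ff = 0xe5; word=0xe8e5
word = 0xe8e5 → big-endian bytes:
  [0]=0xe8  [1]=0xe5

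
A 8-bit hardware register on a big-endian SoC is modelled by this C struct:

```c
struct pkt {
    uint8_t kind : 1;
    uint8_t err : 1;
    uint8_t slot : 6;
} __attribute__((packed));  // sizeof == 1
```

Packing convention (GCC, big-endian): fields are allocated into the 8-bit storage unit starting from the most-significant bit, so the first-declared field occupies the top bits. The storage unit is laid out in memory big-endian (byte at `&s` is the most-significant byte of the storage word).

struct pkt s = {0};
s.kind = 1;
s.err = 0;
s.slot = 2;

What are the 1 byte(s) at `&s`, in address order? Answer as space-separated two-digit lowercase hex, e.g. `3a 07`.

kind (1b) val=1 bits=0x1 at bit 7: 0x80
err (1b) val=0 bits=0x0 at bit 6: 0x80
slot (6b) val=2 bits=0x2 at bit 0: 0x82
word = 0x82 → big-endian bytes:
  [0]=0x82

82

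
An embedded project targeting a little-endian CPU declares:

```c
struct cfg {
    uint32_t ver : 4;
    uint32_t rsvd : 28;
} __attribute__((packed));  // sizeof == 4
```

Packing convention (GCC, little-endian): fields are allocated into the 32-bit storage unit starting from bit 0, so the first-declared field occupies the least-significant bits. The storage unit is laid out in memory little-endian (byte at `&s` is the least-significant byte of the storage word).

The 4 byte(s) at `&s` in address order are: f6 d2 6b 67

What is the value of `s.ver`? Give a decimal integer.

6

[0]=0xf6 [1]=0xd2 [2]=0x6b [3]=0x67 (little-endian) → word 0x676bd2f6
ver [0+:4] = (word>>0) & 0xf = 6  ←
rsvd [4+:28] = (word>>4) & 0xfffffff = 108444975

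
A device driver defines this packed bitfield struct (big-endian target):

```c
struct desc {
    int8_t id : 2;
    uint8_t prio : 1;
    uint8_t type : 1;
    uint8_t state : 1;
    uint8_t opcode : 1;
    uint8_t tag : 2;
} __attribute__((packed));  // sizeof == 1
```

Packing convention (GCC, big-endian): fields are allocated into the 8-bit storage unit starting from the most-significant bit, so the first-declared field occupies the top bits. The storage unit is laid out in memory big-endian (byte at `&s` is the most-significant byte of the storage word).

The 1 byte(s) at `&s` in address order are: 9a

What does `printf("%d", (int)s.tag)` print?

[0]=0x9a (big-endian) → word 0x9a
id:2 @ bit 6 → (0x9a>>6)&0x3 = 0x2
prio:1 @ bit 5 → (0x9a>>5)&0x1 = 0x0
type:1 @ bit 4 → (0x9a>>4)&0x1 = 0x1
state:1 @ bit 3 → (0x9a>>3)&0x1 = 0x1
opcode:1 @ bit 2 → (0x9a>>2)&0x1 = 0x0
tag:2 @ bit 0 → (0x9a>>0)&0x3 = 0x2  ←

2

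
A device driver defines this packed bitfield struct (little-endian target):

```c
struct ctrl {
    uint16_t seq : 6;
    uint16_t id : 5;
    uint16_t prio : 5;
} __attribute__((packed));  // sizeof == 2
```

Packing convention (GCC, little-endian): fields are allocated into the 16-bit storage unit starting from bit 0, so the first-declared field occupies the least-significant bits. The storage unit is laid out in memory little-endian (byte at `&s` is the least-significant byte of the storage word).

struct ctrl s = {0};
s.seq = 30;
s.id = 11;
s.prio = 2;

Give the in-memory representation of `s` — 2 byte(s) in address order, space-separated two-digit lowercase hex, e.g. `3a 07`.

de 12

seq (6b) val=30 bits=0x1e at bit 0: 0x001e
id (5b) val=11 bits=0xb at bit 6: 0x02de
prio (5b) val=2 bits=0x2 at bit 11: 0x12de
word = 0x12de → little-endian bytes:
  [0]=0xde  [1]=0x12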